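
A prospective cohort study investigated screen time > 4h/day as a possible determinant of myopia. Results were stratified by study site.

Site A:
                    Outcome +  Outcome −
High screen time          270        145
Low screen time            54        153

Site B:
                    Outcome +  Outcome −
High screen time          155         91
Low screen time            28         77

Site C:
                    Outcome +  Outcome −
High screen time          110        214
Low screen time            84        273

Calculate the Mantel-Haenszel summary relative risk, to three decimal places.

2.028

RR_MH = Σ(aᵢ·n₀ᵢ/nᵢ) / Σ(cᵢ·n₁ᵢ/nᵢ), with n₁ᵢ = aᵢ+bᵢ (exposed), n₀ᵢ = cᵢ+dᵢ (unexposed), nᵢ = n₁ᵢ+n₀ᵢ.
Stratum 1 (Site A): n₁ = 415, n₀ = 207, n = 622; a·n₀/n = 270·207/622 = 89.8553; c·n₁/n = 54·415/622 = 36.0289
Stratum 2 (Site B): n₁ = 246, n₀ = 105, n = 351; a·n₀/n = 155·105/351 = 46.3675; c·n₁/n = 28·246/351 = 19.6239
Stratum 3 (Site C): n₁ = 324, n₀ = 357, n = 681; a·n₀/n = 110·357/681 = 57.6652; c·n₁/n = 84·324/681 = 39.9648
RR_MH = (89.8553 + 46.3675 + 57.6652) / (36.0289 + 19.6239 + 39.9648) = 193.8880 / 95.6176 = 2.02774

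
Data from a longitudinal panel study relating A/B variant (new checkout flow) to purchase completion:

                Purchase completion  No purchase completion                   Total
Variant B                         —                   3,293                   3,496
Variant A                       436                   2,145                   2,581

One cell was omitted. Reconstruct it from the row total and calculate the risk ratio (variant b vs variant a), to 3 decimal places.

The missing cell is in the exposed row: 3496 − 3293 = 203.
So a = 203, b = 3293, c = 436, d = 2145.
RR = [a/(a+b)] / [c/(c+d)] = (203/3496) / (436/2581) = 0.05807/0.16893 = 0.34374

0.344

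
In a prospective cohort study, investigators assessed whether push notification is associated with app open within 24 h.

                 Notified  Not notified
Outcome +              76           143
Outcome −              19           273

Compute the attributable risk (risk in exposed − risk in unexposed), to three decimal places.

0.456

Reading the table with exposure as columns: a = 76 (Notified, case), b = 19 (Notified, non-case), c = 143 (Not notified, case), d = 273.
Risk in exposed = 76/95 = 0.800000; risk in unexposed = 143/416 = 0.343750.
Risk difference = 0.800000 − 0.343750 = 0.456250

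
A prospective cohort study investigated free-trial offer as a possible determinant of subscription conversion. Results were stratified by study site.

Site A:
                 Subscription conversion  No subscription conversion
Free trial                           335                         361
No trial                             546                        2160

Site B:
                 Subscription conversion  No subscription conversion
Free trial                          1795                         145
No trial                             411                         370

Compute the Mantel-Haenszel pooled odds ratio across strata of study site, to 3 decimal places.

5.721

OR_MH = Σ(aᵢdᵢ/nᵢ) / Σ(bᵢcᵢ/nᵢ), where nᵢ is the stratum total.
Stratum 1 (Site A): n = 3402; a·d/n = 335·2160/3402 = 212.6984; b·c/n = 361·546/3402 = 57.9383
Stratum 2 (Site B): n = 2721; a·d/n = 1795·370/2721 = 244.0831; b·c/n = 145·411/2721 = 21.9019
OR_MH = (212.6984 + 244.0831) / (57.9383 + 21.9019) = 456.7815 / 79.8401 = 5.72120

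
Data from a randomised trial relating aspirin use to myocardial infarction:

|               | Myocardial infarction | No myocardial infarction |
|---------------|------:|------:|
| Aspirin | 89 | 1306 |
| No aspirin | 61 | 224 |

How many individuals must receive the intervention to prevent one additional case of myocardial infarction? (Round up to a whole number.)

7

Risk in treated group = 89/1395 = 0.06380; risk in control = 61/285 = 0.21404.
Absolute risk reduction = 0.21404 − 0.06380 = 0.15024
NNT = 1 / ARR = 1 / 0.15024 = 6.656 → round up → 7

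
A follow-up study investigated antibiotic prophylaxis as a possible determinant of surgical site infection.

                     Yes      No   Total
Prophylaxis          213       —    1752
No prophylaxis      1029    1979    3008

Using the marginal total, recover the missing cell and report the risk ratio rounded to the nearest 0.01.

The missing cell is in the exposed row: 1752 − 213 = 1539.
So a = 213, b = 1539, c = 1029, d = 1979.
RR = [a/(a+b)] / [c/(c+d)] = (213/1752) / (1029/3008) = 0.12158/0.34209 = 0.35539

0.36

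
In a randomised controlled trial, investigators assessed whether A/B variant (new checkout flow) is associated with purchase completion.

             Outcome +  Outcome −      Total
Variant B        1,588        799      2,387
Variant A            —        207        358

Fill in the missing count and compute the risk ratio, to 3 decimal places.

1.577

The missing cell is in the unexposed row: 358 − 207 = 151.
So a = 1588, b = 799, c = 151, d = 207.
RR = [a/(a+b)] / [c/(c+d)] = (1588/2387) / (151/358) = 0.66527/0.42179 = 1.57726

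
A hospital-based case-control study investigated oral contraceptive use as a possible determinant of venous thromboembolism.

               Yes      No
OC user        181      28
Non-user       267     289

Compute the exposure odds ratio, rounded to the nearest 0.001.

Cells: a = 181, b = 28, c = 267, d = 289.
OR = (a·d)/(b·c) = (181 × 289) / (28 × 267) = 52309 / 7476 = 6.99692
The odds of venous thromboembolism are about 7.00 times as high in the oc user group.

6.997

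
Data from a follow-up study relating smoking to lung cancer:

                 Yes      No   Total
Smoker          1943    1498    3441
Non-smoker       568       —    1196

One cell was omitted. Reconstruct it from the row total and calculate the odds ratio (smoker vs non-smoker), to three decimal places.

The missing cell is in the unexposed row: 1196 − 568 = 628.
So a = 1943, b = 1498, c = 568, d = 628.
OR = (a·d)/(b·c) = (1943 × 628) / (1498 × 568) = 1220204 / 850864 = 1.43408

1.434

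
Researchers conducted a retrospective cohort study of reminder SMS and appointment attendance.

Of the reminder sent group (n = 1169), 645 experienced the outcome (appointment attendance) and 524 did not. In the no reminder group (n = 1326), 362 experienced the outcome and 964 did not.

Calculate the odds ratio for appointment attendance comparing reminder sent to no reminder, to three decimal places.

3.278

From the description: a = 645, b = 524, c = 362, d = 964.
OR = (a·d)/(b·c) = (645 × 964) / (524 × 362) = 621780 / 189688 = 3.27791
The odds of appointment attendance are about 3.28 times as high in the reminder sent group.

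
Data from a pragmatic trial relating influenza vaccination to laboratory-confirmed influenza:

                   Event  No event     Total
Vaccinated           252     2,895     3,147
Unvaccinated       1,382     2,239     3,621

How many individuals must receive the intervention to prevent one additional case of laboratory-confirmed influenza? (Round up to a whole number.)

4

Risk in treated group = 252/3147 = 0.08008; risk in control = 1382/3621 = 0.38166.
Absolute risk reduction = 0.38166 − 0.08008 = 0.30159
NNT = 1 / ARR = 1 / 0.30159 = 3.316 → round up → 4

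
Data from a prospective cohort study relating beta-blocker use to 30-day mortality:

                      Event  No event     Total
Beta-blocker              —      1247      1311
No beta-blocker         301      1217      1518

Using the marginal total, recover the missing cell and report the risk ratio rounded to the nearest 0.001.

0.246

The missing cell is in the exposed row: 1311 − 1247 = 64.
So a = 64, b = 1247, c = 301, d = 1217.
RR = [a/(a+b)] / [c/(c+d)] = (64/1311) / (301/1518) = 0.04882/0.19829 = 0.24620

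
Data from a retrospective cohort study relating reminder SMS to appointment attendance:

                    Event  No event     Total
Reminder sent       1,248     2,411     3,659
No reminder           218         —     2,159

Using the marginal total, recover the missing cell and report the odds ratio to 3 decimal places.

The missing cell is in the unexposed row: 2159 − 218 = 1941.
So a = 1248, b = 2411, c = 218, d = 1941.
OR = (a·d)/(b·c) = (1248 × 1941) / (2411 × 218) = 2422368 / 525598 = 4.60878

4.609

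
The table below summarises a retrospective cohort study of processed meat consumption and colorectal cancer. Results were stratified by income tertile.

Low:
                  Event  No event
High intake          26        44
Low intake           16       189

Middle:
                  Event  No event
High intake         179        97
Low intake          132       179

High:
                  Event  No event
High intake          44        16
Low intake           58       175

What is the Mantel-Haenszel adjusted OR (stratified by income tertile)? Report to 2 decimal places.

3.59

OR_MH = Σ(aᵢdᵢ/nᵢ) / Σ(bᵢcᵢ/nᵢ), where nᵢ is the stratum total.
Stratum 1 (Low): n = 275; a·d/n = 26·189/275 = 17.8691; b·c/n = 44·16/275 = 2.5600
Stratum 2 (Middle): n = 587; a·d/n = 179·179/587 = 54.5843; b·c/n = 97·132/587 = 21.8126
Stratum 3 (High): n = 293; a·d/n = 44·175/293 = 26.2799; b·c/n = 16·58/293 = 3.1672
OR_MH = (17.8691 + 54.5843 + 26.2799) / (2.5600 + 21.8126 + 3.1672) = 98.7333 / 27.5398 = 3.58511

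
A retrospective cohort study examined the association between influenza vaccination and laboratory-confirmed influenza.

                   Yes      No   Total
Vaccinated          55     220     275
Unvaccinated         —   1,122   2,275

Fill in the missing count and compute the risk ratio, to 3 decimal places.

0.395

The missing cell is in the unexposed row: 2275 − 1122 = 1153.
So a = 55, b = 220, c = 1153, d = 1122.
RR = [a/(a+b)] / [c/(c+d)] = (55/275) / (1153/2275) = 0.20000/0.50681 = 0.39462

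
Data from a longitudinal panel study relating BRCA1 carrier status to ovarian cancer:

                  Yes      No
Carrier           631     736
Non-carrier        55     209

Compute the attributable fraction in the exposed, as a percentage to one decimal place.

Cells: a = 631, b = 736, c = 55, d = 209.
Risk in exposed = 631/1367 = 0.46159; risk in unexposed = 55/264 = 0.20833.
RR = 0.46159/0.20833 = 2.21565
AR% = (RR − 1)/RR × 100 = (2.21565 − 1)/2.21565 × 100 = 54.8666%

54.9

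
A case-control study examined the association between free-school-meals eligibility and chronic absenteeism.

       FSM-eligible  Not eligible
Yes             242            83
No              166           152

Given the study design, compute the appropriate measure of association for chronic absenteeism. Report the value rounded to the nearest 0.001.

Reading the table with exposure as columns: a = 242 (FSM-eligible, case), b = 166 (FSM-eligible, non-case), c = 83 (Not eligible, case), d = 152.
This is a case-control study: participants were sampled on outcome status, so risks in the source population cannot be estimated directly — relative risk is not valid here. The odds ratio is the appropriate measure.
OR = (a·d)/(b·c) = (242 × 152) / (166 × 83) = 36784 / 13778 = 2.66976

2.670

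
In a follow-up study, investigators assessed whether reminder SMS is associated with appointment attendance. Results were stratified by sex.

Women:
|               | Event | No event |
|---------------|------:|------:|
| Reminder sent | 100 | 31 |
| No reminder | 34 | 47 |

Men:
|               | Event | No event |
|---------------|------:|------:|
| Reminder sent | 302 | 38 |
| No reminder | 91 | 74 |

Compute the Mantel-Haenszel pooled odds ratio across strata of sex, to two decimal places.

OR_MH = Σ(aᵢdᵢ/nᵢ) / Σ(bᵢcᵢ/nᵢ), where nᵢ is the stratum total.
Stratum 1 (Women): n = 212; a·d/n = 100·47/212 = 22.1698; b·c/n = 31·34/212 = 4.9717
Stratum 2 (Men): n = 505; a·d/n = 302·74/505 = 44.2535; b·c/n = 38·91/505 = 6.8475
OR_MH = (22.1698 + 44.2535) / (4.9717 + 6.8475) = 66.4233 / 11.8192 = 5.61994

5.62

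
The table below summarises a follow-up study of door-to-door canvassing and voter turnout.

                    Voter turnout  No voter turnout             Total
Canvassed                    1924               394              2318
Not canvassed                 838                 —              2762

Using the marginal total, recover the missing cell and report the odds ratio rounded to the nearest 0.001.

11.212

The missing cell is in the unexposed row: 2762 − 838 = 1924.
So a = 1924, b = 394, c = 838, d = 1924.
OR = (a·d)/(b·c) = (1924 × 1924) / (394 × 838) = 3701776 / 330172 = 11.21166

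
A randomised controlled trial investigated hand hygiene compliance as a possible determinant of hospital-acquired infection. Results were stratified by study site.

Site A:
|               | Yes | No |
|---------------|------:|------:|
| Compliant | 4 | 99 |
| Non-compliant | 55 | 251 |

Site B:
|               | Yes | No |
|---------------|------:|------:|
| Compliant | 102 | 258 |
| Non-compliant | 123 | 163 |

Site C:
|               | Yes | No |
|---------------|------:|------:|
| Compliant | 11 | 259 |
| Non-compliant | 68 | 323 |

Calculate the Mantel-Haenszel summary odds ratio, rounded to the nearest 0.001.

OR_MH = Σ(aᵢdᵢ/nᵢ) / Σ(bᵢcᵢ/nᵢ), where nᵢ is the stratum total.
Stratum 1 (Site A): n = 409; a·d/n = 4·251/409 = 2.4548; b·c/n = 99·55/409 = 13.3130
Stratum 2 (Site B): n = 646; a·d/n = 102·163/646 = 25.7368; b·c/n = 258·123/646 = 49.1238
Stratum 3 (Site C): n = 661; a·d/n = 11·323/661 = 5.3752; b·c/n = 259·68/661 = 26.6445
OR_MH = (2.4548 + 25.7368 + 5.3752) / (13.3130 + 49.1238 + 26.6445) = 33.5668 / 89.0813 = 0.37681

0.377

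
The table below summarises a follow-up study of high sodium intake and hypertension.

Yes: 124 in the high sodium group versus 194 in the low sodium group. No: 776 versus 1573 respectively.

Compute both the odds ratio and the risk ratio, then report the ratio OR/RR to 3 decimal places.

1.032

From the description: a = 124, b = 776, c = 194, d = 1573.
OR = (124·1573)/(776·194) = 195052/150544 = 1.29565
Risk in exposed = 124/900 = 0.13778; risk in unexposed = 194/1767 = 0.10979; RR = 1.25491
OR/RR = 1.29565 / 1.25491 = 1.03246
The outcome is not rare, so the OR lies further from 1 than the RR.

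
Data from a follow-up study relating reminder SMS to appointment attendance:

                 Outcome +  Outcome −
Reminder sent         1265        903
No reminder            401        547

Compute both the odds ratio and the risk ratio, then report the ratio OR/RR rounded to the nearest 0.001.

1.385

Cells: a = 1265, b = 903, c = 401, d = 547.
OR = (1265·547)/(903·401) = 691955/362103 = 1.91093
Risk in exposed = 1265/2168 = 0.58349; risk in unexposed = 401/948 = 0.42300; RR = 1.37942
OR/RR = 1.91093 / 1.37942 = 1.38532
The outcome is not rare, so the OR lies further from 1 than the RR.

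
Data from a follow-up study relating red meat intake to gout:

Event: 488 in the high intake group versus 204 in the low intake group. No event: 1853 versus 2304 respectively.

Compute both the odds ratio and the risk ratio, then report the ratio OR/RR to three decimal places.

1.161

From the description: a = 488, b = 1853, c = 204, d = 2304.
OR = (488·2304)/(1853·204) = 1124352/378012 = 2.97438
Risk in exposed = 488/2341 = 0.20846; risk in unexposed = 204/2508 = 0.08134; RR = 2.56281
OR/RR = 2.97438 / 2.56281 = 1.16060
The outcome is not rare, so the OR lies further from 1 than the RR.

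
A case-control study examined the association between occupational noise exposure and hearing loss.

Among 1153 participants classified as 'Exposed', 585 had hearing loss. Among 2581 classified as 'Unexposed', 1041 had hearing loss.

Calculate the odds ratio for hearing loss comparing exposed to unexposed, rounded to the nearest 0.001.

From the description: a = 585, b = 568, c = 1041, d = 1540.
OR = (a·d)/(b·c) = (585 × 1540) / (568 × 1041) = 900900 / 591288 = 1.52362
The odds of hearing loss are about 1.52 times as high in the exposed group.

1.524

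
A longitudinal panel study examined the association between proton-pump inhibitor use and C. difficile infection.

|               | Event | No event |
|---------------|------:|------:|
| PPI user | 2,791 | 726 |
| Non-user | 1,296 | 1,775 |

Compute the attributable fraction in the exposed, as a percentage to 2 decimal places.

46.82

Cells: a = 2791, b = 726, c = 1296, d = 1775.
Risk in exposed = 2791/3517 = 0.79357; risk in unexposed = 1296/3071 = 0.42201.
RR = 0.79357/0.42201 = 1.88045
AR% = (RR − 1)/RR × 100 = (1.88045 − 1)/1.88045 × 100 = 46.8213%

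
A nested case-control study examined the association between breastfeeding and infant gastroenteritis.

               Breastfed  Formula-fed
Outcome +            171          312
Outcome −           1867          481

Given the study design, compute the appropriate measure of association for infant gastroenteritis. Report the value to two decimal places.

0.14

Reading the table with exposure as columns: a = 171 (Breastfed, case), b = 1867 (Breastfed, non-case), c = 312 (Formula-fed, case), d = 481.
This is a nested case-control study: participants were sampled on outcome status, so risks in the source population cannot be estimated directly — relative risk is not valid here. The odds ratio is the appropriate measure.
OR = (a·d)/(b·c) = (171 × 481) / (1867 × 312) = 82251 / 582504 = 0.14120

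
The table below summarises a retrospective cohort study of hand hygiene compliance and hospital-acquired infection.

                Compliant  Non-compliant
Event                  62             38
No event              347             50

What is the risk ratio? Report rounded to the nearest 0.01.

Reading the table with exposure as columns: a = 62 (Compliant, case), b = 347 (Compliant, non-case), c = 38 (Non-compliant, case), d = 50.
Risk in exposed = 62/409 = 0.15159; risk in unexposed = 38/88 = 0.43182.
RR = 0.15159 / 0.43182 = 0.35105
The risk is 65% lower among the exposed than among the unexposed.

0.35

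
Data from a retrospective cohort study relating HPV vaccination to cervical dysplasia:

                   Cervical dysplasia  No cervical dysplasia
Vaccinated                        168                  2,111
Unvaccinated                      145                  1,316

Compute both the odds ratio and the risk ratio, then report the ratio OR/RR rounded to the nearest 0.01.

Cells: a = 168, b = 2111, c = 145, d = 1316.
OR = (168·1316)/(2111·145) = 221088/306095 = 0.72229
Risk in exposed = 168/2279 = 0.07372; risk in unexposed = 145/1461 = 0.09925; RR = 0.74276
OR/RR = 0.72229 / 0.74276 = 0.97244
The outcome is rare in both groups, so OR ≈ RR (ratio near 1).

0.97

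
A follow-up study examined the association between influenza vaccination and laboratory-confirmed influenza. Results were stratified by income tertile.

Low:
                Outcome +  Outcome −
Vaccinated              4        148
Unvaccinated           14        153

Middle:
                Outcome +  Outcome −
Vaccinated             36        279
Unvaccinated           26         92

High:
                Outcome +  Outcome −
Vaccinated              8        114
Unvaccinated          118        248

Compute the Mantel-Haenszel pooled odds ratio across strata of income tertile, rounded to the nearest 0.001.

OR_MH = Σ(aᵢdᵢ/nᵢ) / Σ(bᵢcᵢ/nᵢ), where nᵢ is the stratum total.
Stratum 1 (Low): n = 319; a·d/n = 4·153/319 = 1.9185; b·c/n = 148·14/319 = 6.4953
Stratum 2 (Middle): n = 433; a·d/n = 36·92/433 = 7.6490; b·c/n = 279·26/433 = 16.7529
Stratum 3 (High): n = 488; a·d/n = 8·248/488 = 4.0656; b·c/n = 114·118/488 = 27.5656
OR_MH = (1.9185 + 7.6490 + 4.0656) / (6.4953 + 16.7529 + 27.5656) = 13.6330 / 50.8138 = 0.26829

0.268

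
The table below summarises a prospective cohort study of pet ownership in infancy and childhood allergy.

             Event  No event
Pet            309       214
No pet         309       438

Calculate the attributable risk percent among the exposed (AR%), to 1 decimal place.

Cells: a = 309, b = 214, c = 309, d = 438.
Risk in exposed = 309/523 = 0.59082; risk in unexposed = 309/747 = 0.41365.
RR = 0.59082/0.41365 = 1.42830
AR% = (RR − 1)/RR × 100 = (1.42830 − 1)/1.42830 × 100 = 29.9866%

30.0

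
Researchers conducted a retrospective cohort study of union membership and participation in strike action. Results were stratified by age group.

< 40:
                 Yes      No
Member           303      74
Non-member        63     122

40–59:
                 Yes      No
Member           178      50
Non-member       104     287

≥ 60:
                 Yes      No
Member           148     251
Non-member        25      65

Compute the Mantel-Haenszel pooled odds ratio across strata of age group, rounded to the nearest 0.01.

5.69

OR_MH = Σ(aᵢdᵢ/nᵢ) / Σ(bᵢcᵢ/nᵢ), where nᵢ is the stratum total.
Stratum 1 (< 40): n = 562; a·d/n = 303·122/562 = 65.7758; b·c/n = 74·63/562 = 8.2954
Stratum 2 (40–59): n = 619; a·d/n = 178·287/619 = 82.5299; b·c/n = 50·104/619 = 8.4006
Stratum 3 (≥ 60): n = 489; a·d/n = 148·65/489 = 19.6728; b·c/n = 251·25/489 = 12.8323
OR_MH = (65.7758 + 82.5299 + 19.6728) / (8.2954 + 8.4006 + 12.8323) = 167.9785 / 29.5283 = 5.68872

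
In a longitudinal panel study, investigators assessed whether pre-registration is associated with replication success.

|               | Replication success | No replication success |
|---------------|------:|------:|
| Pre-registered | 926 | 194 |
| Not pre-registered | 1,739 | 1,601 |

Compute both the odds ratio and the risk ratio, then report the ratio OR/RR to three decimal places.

2.767

Cells: a = 926, b = 194, c = 1739, d = 1601.
OR = (926·1601)/(194·1739) = 1482526/337366 = 4.39441
Risk in exposed = 926/1120 = 0.82679; risk in unexposed = 1739/3340 = 0.52066; RR = 1.58796
OR/RR = 4.39441 / 1.58796 = 2.76733
The outcome is not rare, so the OR lies further from 1 than the RR.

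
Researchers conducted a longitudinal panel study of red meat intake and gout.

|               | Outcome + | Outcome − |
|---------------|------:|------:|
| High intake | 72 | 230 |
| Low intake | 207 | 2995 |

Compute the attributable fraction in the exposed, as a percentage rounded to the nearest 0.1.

Cells: a = 72, b = 230, c = 207, d = 2995.
Risk in exposed = 72/302 = 0.23841; risk in unexposed = 207/3202 = 0.06465.
RR = 0.23841/0.06465 = 3.68788
AR% = (RR − 1)/RR × 100 = (3.68788 − 1)/3.68788 × 100 = 72.8841%

72.9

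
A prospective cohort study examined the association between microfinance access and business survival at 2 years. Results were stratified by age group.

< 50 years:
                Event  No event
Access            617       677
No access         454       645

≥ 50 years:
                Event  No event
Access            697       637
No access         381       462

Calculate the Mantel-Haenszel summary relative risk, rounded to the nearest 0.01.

1.16

RR_MH = Σ(aᵢ·n₀ᵢ/nᵢ) / Σ(cᵢ·n₁ᵢ/nᵢ), with n₁ᵢ = aᵢ+bᵢ (exposed), n₀ᵢ = cᵢ+dᵢ (unexposed), nᵢ = n₁ᵢ+n₀ᵢ.
Stratum 1 (< 50 years): n₁ = 1294, n₀ = 1099, n = 2393; a·n₀/n = 617·1099/2393 = 283.3611; c·n₁/n = 454·1294/2393 = 245.4977
Stratum 2 (≥ 50 years): n₁ = 1334, n₀ = 843, n = 2177; a·n₀/n = 697·843/2177 = 269.8994; c·n₁/n = 381·1334/2177 = 233.4653
RR_MH = (283.3611 + 269.8994) / (245.4977 + 233.4653) = 553.2605 / 478.9630 = 1.15512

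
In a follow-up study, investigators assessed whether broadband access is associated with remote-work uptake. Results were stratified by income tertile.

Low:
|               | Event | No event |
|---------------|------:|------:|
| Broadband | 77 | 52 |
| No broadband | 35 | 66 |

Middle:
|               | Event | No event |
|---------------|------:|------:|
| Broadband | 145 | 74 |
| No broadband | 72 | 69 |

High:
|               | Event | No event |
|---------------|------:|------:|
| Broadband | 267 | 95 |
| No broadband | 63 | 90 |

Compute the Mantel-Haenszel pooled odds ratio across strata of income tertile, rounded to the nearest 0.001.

OR_MH = Σ(aᵢdᵢ/nᵢ) / Σ(bᵢcᵢ/nᵢ), where nᵢ is the stratum total.
Stratum 1 (Low): n = 230; a·d/n = 77·66/230 = 22.0957; b·c/n = 52·35/230 = 7.9130
Stratum 2 (Middle): n = 360; a·d/n = 145·69/360 = 27.7917; b·c/n = 74·72/360 = 14.8000
Stratum 3 (High): n = 515; a·d/n = 267·90/515 = 46.6602; b·c/n = 95·63/515 = 11.6214
OR_MH = (22.0957 + 27.7917 + 46.6602) / (7.9130 + 14.8000 + 11.6214) = 96.5475 / 34.3344 = 2.81198

2.812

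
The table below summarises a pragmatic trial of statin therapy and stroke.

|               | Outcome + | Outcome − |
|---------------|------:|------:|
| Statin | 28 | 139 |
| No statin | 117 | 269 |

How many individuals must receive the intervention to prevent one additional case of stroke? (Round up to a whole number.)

8

Risk in treated group = 28/167 = 0.16766; risk in control = 117/386 = 0.30311.
Absolute risk reduction = 0.30311 − 0.16766 = 0.13544
NNT = 1 / ARR = 1 / 0.13544 = 7.383 → round up → 8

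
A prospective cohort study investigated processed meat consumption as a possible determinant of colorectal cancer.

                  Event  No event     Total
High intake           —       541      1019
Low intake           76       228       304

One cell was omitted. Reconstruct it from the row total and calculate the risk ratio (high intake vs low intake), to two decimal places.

The missing cell is in the exposed row: 1019 − 541 = 478.
So a = 478, b = 541, c = 76, d = 228.
RR = [a/(a+b)] / [c/(c+d)] = (478/1019) / (76/304) = 0.46909/0.25000 = 1.87635

1.88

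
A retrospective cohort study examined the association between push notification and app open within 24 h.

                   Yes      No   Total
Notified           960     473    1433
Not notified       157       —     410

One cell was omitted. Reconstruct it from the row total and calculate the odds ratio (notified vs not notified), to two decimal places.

3.27

The missing cell is in the unexposed row: 410 − 157 = 253.
So a = 960, b = 473, c = 157, d = 253.
OR = (a·d)/(b·c) = (960 × 253) / (473 × 157) = 242880 / 74261 = 3.27063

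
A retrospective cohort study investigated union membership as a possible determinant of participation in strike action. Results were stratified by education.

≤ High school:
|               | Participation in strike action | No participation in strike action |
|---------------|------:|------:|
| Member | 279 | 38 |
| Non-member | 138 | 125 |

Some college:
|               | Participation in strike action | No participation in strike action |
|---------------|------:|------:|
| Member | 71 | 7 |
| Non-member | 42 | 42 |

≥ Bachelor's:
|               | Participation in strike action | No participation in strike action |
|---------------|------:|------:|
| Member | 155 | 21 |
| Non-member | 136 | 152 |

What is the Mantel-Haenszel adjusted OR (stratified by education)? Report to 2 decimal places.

OR_MH = Σ(aᵢdᵢ/nᵢ) / Σ(bᵢcᵢ/nᵢ), where nᵢ is the stratum total.
Stratum 1 (≤ High school): n = 580; a·d/n = 279·125/580 = 60.1293; b·c/n = 38·138/580 = 9.0414
Stratum 2 (Some college): n = 162; a·d/n = 71·42/162 = 18.4074; b·c/n = 7·42/162 = 1.8148
Stratum 3 (≥ Bachelor's): n = 464; a·d/n = 155·152/464 = 50.7759; b·c/n = 21·136/464 = 6.1552
OR_MH = (60.1293 + 18.4074 + 50.7759) / (9.0414 + 1.8148 + 6.1552) = 129.3126 / 17.0114 = 7.60154

7.60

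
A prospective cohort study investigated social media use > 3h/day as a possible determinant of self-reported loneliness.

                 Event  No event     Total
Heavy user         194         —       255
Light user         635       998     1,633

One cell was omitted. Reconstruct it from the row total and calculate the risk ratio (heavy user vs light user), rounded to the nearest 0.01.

1.96

The missing cell is in the exposed row: 255 − 194 = 61.
So a = 194, b = 61, c = 635, d = 998.
RR = [a/(a+b)] / [c/(c+d)] = (194/255) / (635/1633) = 0.76078/0.38885 = 1.95647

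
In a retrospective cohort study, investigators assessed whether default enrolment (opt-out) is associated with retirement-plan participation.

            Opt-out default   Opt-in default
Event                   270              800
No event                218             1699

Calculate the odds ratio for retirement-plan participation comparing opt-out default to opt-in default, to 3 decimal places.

Reading the table with exposure as columns: a = 270 (Opt-out default, case), b = 218 (Opt-out default, non-case), c = 800 (Opt-in default, case), d = 1699.
OR = (a·d)/(b·c) = (270 × 1699) / (218 × 800) = 458730 / 174400 = 2.63033
The odds of retirement-plan participation are about 2.63 times as high in the opt-out default group.

2.630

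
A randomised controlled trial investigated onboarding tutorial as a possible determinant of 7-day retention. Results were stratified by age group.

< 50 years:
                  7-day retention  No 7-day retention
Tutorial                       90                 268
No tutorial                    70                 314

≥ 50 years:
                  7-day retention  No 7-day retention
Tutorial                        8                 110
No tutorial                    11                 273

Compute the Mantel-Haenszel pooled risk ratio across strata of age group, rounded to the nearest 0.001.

1.411

RR_MH = Σ(aᵢ·n₀ᵢ/nᵢ) / Σ(cᵢ·n₁ᵢ/nᵢ), with n₁ᵢ = aᵢ+bᵢ (exposed), n₀ᵢ = cᵢ+dᵢ (unexposed), nᵢ = n₁ᵢ+n₀ᵢ.
Stratum 1 (< 50 years): n₁ = 358, n₀ = 384, n = 742; a·n₀/n = 90·384/742 = 46.5768; c·n₁/n = 70·358/742 = 33.7736
Stratum 2 (≥ 50 years): n₁ = 118, n₀ = 284, n = 402; a·n₀/n = 8·284/402 = 5.6517; c·n₁/n = 11·118/402 = 3.2289
RR_MH = (46.5768 + 5.6517) / (33.7736 + 3.2289) = 52.2286 / 37.0024 = 1.41149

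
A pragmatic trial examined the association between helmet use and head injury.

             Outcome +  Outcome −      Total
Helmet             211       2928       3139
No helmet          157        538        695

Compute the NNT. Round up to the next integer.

Risk in treated group = 211/3139 = 0.06722; risk in control = 157/695 = 0.22590.
Absolute risk reduction = 0.22590 − 0.06722 = 0.15868
NNT = 1 / ARR = 1 / 0.15868 = 6.302 → round up → 7

7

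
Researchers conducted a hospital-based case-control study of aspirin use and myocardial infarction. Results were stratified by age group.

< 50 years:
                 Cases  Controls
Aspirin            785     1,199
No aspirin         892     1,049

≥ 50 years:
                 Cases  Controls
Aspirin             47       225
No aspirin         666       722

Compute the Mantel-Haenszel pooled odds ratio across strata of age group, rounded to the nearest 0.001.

0.635

OR_MH = Σ(aᵢdᵢ/nᵢ) / Σ(bᵢcᵢ/nᵢ), where nᵢ is the stratum total.
Stratum 1 (< 50 years): n = 3925; a·d/n = 785·1049/3925 = 209.8000; b·c/n = 1199·892/3925 = 272.4861
Stratum 2 (≥ 50 years): n = 1660; a·d/n = 47·722/1660 = 20.4422; b·c/n = 225·666/1660 = 90.2711
OR_MH = (209.8000 + 20.4422) / (272.4861 + 90.2711) = 230.2422 / 362.7572 = 0.63470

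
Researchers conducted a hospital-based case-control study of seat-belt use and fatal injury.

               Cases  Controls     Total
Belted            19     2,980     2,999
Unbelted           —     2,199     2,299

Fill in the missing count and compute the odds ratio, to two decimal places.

0.14

The missing cell is in the unexposed row: 2299 − 2199 = 100.
So a = 19, b = 2980, c = 100, d = 2199.
OR = (a·d)/(b·c) = (19 × 2199) / (2980 × 100) = 41781 / 298000 = 0.14020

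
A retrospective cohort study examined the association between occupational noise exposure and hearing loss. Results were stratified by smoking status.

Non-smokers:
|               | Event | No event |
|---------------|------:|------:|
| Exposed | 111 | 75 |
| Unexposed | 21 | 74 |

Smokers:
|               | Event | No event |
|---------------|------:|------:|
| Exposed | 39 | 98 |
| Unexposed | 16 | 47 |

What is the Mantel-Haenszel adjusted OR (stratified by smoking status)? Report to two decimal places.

OR_MH = Σ(aᵢdᵢ/nᵢ) / Σ(bᵢcᵢ/nᵢ), where nᵢ is the stratum total.
Stratum 1 (Non-smokers): n = 281; a·d/n = 111·74/281 = 29.2313; b·c/n = 75·21/281 = 5.6050
Stratum 2 (Smokers): n = 200; a·d/n = 39·47/200 = 9.1650; b·c/n = 98·16/200 = 7.8400
OR_MH = (29.2313 + 9.1650) / (5.6050 + 7.8400) = 38.3963 / 13.4450 = 2.85581

2.86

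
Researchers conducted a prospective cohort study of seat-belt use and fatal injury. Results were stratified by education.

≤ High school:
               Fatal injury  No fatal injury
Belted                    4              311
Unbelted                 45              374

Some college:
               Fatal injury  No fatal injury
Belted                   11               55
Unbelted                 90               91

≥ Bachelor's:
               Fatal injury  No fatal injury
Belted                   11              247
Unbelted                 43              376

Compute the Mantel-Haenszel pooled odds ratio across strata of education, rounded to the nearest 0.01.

0.22

OR_MH = Σ(aᵢdᵢ/nᵢ) / Σ(bᵢcᵢ/nᵢ), where nᵢ is the stratum total.
Stratum 1 (≤ High school): n = 734; a·d/n = 4·374/734 = 2.0381; b·c/n = 311·45/734 = 19.0668
Stratum 2 (Some college): n = 247; a·d/n = 11·91/247 = 4.0526; b·c/n = 55·90/247 = 20.0405
Stratum 3 (≥ Bachelor's): n = 677; a·d/n = 11·376/677 = 6.1093; b·c/n = 247·43/677 = 15.6883
OR_MH = (2.0381 + 4.0526 + 6.1093) / (19.0668 + 20.0405 + 15.6883) = 12.2001 / 54.7956 = 0.22265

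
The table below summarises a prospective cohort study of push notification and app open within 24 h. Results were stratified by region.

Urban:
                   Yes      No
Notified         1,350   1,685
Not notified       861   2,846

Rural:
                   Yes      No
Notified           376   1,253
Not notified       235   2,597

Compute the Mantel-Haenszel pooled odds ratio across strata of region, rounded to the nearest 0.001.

OR_MH = Σ(aᵢdᵢ/nᵢ) / Σ(bᵢcᵢ/nᵢ), where nᵢ is the stratum total.
Stratum 1 (Urban): n = 6742; a·d/n = 1350·2846/6742 = 569.8754; b·c/n = 1685·861/6742 = 215.1861
Stratum 2 (Rural): n = 4461; a·d/n = 376·2597/4461 = 218.8908; b·c/n = 1253·235/4461 = 66.0065
OR_MH = (569.8754 + 218.8908) / (215.1861 + 66.0065) = 788.7662 / 281.1926 = 2.80507

2.805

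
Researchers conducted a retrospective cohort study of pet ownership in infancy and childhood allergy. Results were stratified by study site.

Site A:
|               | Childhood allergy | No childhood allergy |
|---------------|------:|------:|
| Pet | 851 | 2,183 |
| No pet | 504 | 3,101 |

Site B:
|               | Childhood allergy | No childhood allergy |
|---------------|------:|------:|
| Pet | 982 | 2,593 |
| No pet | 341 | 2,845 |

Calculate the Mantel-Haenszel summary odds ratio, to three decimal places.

2.734

OR_MH = Σ(aᵢdᵢ/nᵢ) / Σ(bᵢcᵢ/nᵢ), where nᵢ is the stratum total.
Stratum 1 (Site A): n = 6639; a·d/n = 851·3101/6639 = 397.4922; b·c/n = 2183·504/6639 = 165.7225
Stratum 2 (Site B): n = 6761; a·d/n = 982·2845/6761 = 413.2214; b·c/n = 2593·341/6761 = 130.7814
OR_MH = (397.4922 + 413.2214) / (165.7225 + 130.7814) = 810.7137 / 296.5039 = 2.73424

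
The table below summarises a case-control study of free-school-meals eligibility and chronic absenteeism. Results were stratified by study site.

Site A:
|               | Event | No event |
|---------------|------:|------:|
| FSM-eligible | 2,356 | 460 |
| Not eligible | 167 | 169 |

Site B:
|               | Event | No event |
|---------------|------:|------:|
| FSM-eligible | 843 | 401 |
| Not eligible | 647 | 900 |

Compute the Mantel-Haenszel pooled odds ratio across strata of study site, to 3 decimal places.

OR_MH = Σ(aᵢdᵢ/nᵢ) / Σ(bᵢcᵢ/nᵢ), where nᵢ is the stratum total.
Stratum 1 (Site A): n = 3152; a·d/n = 2356·169/3152 = 126.3211; b·c/n = 460·167/3152 = 24.3718
Stratum 2 (Site B): n = 2791; a·d/n = 843·900/2791 = 271.8381; b·c/n = 401·647/2791 = 92.9584
OR_MH = (126.3211 + 271.8381) / (24.3718 + 92.9584) = 398.1591 / 117.3303 = 3.39349

3.393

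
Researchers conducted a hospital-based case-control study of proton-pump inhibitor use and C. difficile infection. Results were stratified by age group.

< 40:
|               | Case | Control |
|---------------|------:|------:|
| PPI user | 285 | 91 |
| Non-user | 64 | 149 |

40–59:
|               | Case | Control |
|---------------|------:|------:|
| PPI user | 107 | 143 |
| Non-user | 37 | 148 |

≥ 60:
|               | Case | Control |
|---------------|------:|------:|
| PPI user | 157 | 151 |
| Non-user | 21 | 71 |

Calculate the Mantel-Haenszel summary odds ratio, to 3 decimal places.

4.549

OR_MH = Σ(aᵢdᵢ/nᵢ) / Σ(bᵢcᵢ/nᵢ), where nᵢ is the stratum total.
Stratum 1 (< 40): n = 589; a·d/n = 285·149/589 = 72.0968; b·c/n = 91·64/589 = 9.8879
Stratum 2 (40–59): n = 435; a·d/n = 107·148/435 = 36.4046; b·c/n = 143·37/435 = 12.1632
Stratum 3 (≥ 60): n = 400; a·d/n = 157·71/400 = 27.8675; b·c/n = 151·21/400 = 7.9275
OR_MH = (72.0968 + 36.4046 + 27.8675) / (9.8879 + 12.1632 + 7.9275) = 136.3689 / 29.9787 = 4.54886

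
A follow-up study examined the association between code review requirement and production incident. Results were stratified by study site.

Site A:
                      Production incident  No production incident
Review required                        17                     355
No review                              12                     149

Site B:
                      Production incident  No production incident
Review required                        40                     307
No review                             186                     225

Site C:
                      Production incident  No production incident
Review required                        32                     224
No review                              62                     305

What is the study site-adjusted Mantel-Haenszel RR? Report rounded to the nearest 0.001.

0.384

RR_MH = Σ(aᵢ·n₀ᵢ/nᵢ) / Σ(cᵢ·n₁ᵢ/nᵢ), with n₁ᵢ = aᵢ+bᵢ (exposed), n₀ᵢ = cᵢ+dᵢ (unexposed), nᵢ = n₁ᵢ+n₀ᵢ.
Stratum 1 (Site A): n₁ = 372, n₀ = 161, n = 533; a·n₀/n = 17·161/533 = 5.1351; c·n₁/n = 12·372/533 = 8.3752
Stratum 2 (Site B): n₁ = 347, n₀ = 411, n = 758; a·n₀/n = 40·411/758 = 21.6887; c·n₁/n = 186·347/758 = 85.1478
Stratum 3 (Site C): n₁ = 256, n₀ = 367, n = 623; a·n₀/n = 32·367/623 = 18.8507; c·n₁/n = 62·256/623 = 25.4767
RR_MH = (5.1351 + 21.6887 + 18.8507) / (8.3752 + 85.1478 + 25.4767) = 45.6745 / 118.9997 = 0.38382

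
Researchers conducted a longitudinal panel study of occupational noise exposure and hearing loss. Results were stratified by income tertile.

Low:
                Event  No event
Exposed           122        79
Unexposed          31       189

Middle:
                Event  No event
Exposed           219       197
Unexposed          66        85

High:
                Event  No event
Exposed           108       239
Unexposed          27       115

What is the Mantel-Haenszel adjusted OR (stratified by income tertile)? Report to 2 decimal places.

OR_MH = Σ(aᵢdᵢ/nᵢ) / Σ(bᵢcᵢ/nᵢ), where nᵢ is the stratum total.
Stratum 1 (Low): n = 421; a·d/n = 122·189/421 = 54.7696; b·c/n = 79·31/421 = 5.8171
Stratum 2 (Middle): n = 567; a·d/n = 219·85/567 = 32.8307; b·c/n = 197·66/567 = 22.9312
Stratum 3 (High): n = 489; a·d/n = 108·115/489 = 25.3988; b·c/n = 239·27/489 = 13.1963
OR_MH = (54.7696 + 32.8307 + 25.3988) / (5.8171 + 22.9312 + 13.1963) = 112.9991 / 41.9446 = 2.69400

2.69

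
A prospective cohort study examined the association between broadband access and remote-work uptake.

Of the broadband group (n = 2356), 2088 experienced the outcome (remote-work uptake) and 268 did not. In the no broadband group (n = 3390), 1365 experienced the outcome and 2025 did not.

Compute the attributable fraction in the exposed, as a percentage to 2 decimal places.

54.57

From the description: a = 2088, b = 268, c = 1365, d = 2025.
Risk in exposed = 2088/2356 = 0.88625; risk in unexposed = 1365/3390 = 0.40265.
RR = 0.88625/0.40265 = 2.20101
AR% = (RR − 1)/RR × 100 = (2.20101 − 1)/2.20101 × 100 = 54.5663%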